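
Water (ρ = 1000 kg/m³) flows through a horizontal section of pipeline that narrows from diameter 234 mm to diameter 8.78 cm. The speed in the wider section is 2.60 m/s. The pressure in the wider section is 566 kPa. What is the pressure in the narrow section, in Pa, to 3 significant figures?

P₂ = 399000 Pa

By continuity, v₂ = v₁·A₁/A₂ = 2.60·(430/60.5) = 18.5 m/s.
The pipe is horizontal, so Bernoulli reduces to P₁ + ½ρv₁² = P₂ + ½ρv₂².
P₂ = P₁ − ½ρ(v₂² − v₁²) = 566000 − ½·1000·(18.5² − 2.60²) = 566000 − 167000 = 399000 Pa.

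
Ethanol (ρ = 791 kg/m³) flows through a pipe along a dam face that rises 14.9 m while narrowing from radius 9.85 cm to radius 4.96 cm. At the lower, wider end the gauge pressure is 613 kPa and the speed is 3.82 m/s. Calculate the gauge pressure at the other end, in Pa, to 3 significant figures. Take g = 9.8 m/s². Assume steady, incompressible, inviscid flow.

By continuity, v₂ = v₁·A₁/A₂ = 3.82·(305/77.3) = 15.1 m/s.
Energy conservation along the streamline gives P₂ = P₁ − ½ρ(v₂² − v₁²) − ρg(h₂ − h₁).
P₂ = 613000 + ½·791·(3.82² − 15.1²) − 791·9.8·(+14.9) = 613000 + (-84000) − (116000) = 414000 Pa.

P₂ ≈ 414000 Pa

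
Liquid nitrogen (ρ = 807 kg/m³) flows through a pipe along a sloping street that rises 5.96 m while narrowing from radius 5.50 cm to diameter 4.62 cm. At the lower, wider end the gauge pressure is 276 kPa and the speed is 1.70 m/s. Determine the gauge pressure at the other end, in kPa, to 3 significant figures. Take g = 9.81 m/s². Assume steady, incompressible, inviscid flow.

By continuity, v₂ = v₁·A₁/A₂ = 1.70·(95.0/16.8) = 9.64 m/s.
Bernoulli: P₁ + ½ρv₁² + ρg h₁ = P₂ + ½ρv₂² + ρg h₂, so P₂ = P₁ + ½ρ(v₁² − v₂²) − ρg(h₂ − h₁).
P₂ = 276000 + ½·807·(1.70² − 9.64²) − 807·9.81·(+5.96) = 276000 + (-36300) − (47200) = 193000 Pa.

P₂ ≈ 193 kPa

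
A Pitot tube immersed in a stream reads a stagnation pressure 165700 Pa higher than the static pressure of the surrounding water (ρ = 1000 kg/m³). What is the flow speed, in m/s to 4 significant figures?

v ≈ 18.20 m/s

The dynamic pressure equals the rise in static pressure at the stagnation point: ΔP = ½ρv².
v = √(2ΔP/ρ) = √(2·165700/1000) = 18.20 m/s.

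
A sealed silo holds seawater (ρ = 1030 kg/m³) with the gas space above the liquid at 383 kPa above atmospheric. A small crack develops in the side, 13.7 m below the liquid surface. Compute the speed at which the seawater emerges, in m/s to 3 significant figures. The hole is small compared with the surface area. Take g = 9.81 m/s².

v ≈ 31.8 m/s

Take point 1 at the surface (v₁ ≈ 0) and point 2 at the hole (at atmospheric pressure). Bernoulli: P₁ + ρg h = P_atm + ½ρv₂².
With P₁ − P_atm = 383000 Pa, v₂ = √(2gh + 2ΔP/ρ) = √(2·9.81·13.7 + 2·383000/1030) = 31.8 m/s.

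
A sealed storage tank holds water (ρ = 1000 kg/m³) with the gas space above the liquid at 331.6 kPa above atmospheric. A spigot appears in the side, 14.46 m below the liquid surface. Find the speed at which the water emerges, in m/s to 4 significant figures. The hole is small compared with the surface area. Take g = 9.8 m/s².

Take point 1 at the surface (v₁ ≈ 0) and point 2 at the hole (at atmospheric pressure). Bernoulli: P₁ + ρg h = P_atm + ½ρv₂².
With P₁ − P_atm = 331600 Pa, v₂ = √(2gh + 2ΔP/ρ) = √(2·9.8·14.46 + 2·331600/1000) = 30.77 m/s.

v ≈ 30.77 m/s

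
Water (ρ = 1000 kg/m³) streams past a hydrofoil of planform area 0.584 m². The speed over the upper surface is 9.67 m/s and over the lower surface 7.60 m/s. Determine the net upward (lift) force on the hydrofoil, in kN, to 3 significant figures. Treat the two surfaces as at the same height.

With equal heights on the two surfaces, Bernoulli gives P_lower − P_upper = ½ρ(v_upper² − v_lower²).
ΔP = ½·1000·(9.67² − 7.60²) = 17900 Pa.
Lift = ΔP · A = 17900 × 0.584 = 10400 N.

10.4 kN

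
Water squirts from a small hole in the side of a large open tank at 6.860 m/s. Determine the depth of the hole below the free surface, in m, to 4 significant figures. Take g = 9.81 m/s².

Inverting v = √(2gh) gives h = v² / 2g.
h = 6.860²/(2·9.81) = 47.06/19.62 = 2.399 m.

h ≈ 2.399 m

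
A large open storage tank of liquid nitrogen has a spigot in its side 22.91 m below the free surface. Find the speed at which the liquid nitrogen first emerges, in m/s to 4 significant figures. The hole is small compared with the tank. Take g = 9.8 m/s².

Bernoulli from surface to hole (P equal, v_surface ≈ 0): v = √(2gh) = √(2×9.8×22.91) = 21.19 m/s.

v ≈ 21.19 m/s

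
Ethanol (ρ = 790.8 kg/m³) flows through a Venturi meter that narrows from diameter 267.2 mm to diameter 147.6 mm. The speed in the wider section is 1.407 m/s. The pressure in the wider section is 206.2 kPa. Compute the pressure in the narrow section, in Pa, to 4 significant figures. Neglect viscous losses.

Continuity gives A₁v₁ = A₂v₂, so v₂ = (560.7 cm²)/(171.1 cm²) × 1.407 m/s = 4.611 m/s.
The pipe is horizontal, so Bernoulli reduces to P₁ + ½ρv₁² = P₂ + ½ρv₂².
P₂ = P₁ − ½ρ(v₂² − v₁²) = 206200 − ½·790.8·(4.611² − 1.407²) = 206200 − 7624 = 198600 Pa.

P₂ ≈ 198600 Pa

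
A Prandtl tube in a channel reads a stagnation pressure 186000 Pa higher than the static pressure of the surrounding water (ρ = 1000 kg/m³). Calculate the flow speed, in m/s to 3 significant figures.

At the stagnation point the flow is brought to rest, so Bernoulli gives P_stag − P_static = ½ρv².
v = √(2ΔP/ρ) = √(2·186000/1000) = 19.3 m/s.

v ≈ 19.3 m/s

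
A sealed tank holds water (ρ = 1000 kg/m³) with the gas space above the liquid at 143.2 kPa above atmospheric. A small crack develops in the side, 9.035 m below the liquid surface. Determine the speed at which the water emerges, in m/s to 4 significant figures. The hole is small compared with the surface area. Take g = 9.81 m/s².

Take point 1 at the surface (v₁ ≈ 0) and point 2 at the hole (at atmospheric pressure). Bernoulli: P₁ + ρg h = P_atm + ½ρv₂².
With P₁ − P_atm = 143200 Pa, v₂ = √(2gh + 2ΔP/ρ) = √(2·9.81·9.035 + 2·143200/1000) = 21.53 m/s.

v = 21.53 m/s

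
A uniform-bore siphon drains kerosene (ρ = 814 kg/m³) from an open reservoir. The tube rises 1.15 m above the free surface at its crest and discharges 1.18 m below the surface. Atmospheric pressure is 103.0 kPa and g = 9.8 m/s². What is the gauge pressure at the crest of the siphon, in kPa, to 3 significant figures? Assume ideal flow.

P_gauge = -18.6 kPa

From the surface to the outlet (both open to atmosphere, surface at rest): v = √(2g·h_out) = √(2·9.8·1.18) = 4.81 m/s.
The bore is uniform, so the speed at the crest is the same v. Bernoulli surface→crest: P_atm = P_top + ½ρv² + ρg·h_top.
P_top = 103000 − ½·814·4.81² − 814·9.8·1.15 = 84400 Pa. So P_gauge = P_top − P_atm = -18600 Pa.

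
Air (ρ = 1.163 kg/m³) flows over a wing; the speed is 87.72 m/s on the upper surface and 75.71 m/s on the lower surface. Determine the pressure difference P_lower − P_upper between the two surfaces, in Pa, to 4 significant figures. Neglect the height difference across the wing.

The pressure is lower where the speed is higher: ΔP = ½ρ(v_up² − v_low²).
ΔP = ½·1.163·(87.72² − 75.71²) = 1141 Pa.

ΔP ≈ 1141 Pa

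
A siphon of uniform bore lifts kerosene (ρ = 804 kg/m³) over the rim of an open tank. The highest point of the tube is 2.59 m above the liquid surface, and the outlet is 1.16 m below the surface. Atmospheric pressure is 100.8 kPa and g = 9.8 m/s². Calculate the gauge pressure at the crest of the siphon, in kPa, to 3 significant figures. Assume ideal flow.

P_gauge ≈ -29.5 kPa

From the surface to the outlet (both open to atmosphere, surface at rest): v = √(2g·h_out) = √(2·9.8·1.16) = 4.77 m/s.
The bore is uniform, so the speed at the crest is the same v. Bernoulli surface→crest: P_atm = P_top + ½ρv² + ρg·h_top.
P_top = 100800 − ½·804·4.77² − 804·9.8·2.59 = 71300 Pa. So P_gauge = P_top − P_atm = -29500 Pa.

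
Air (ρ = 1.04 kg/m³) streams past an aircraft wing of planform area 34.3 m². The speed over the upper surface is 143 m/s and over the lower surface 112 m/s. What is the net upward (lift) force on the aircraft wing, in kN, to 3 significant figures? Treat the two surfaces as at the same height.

F ≈ 141 kN

The faster flow above has the lower pressure; Bernoulli (same height) gives ΔP = ½ρ(v_up² − v_low²).
ΔP = ½·1.04·(143² − 112²) = 4110 Pa.
Lift = ΔP · A = 4110 × 34.3 = 141000 N.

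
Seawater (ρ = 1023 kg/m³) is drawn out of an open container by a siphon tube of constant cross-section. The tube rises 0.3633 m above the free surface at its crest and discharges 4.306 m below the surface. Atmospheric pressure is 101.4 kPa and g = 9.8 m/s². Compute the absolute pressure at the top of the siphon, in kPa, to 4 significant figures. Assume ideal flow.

P_top ≈ 54.59 kPa

From the surface to the outlet (both open to atmosphere, surface at rest): v = √(2g·h_out) = √(2·9.8·4.306) = 9.187 m/s.
Continuity keeps v the same throughout the tube; from surface to crest, P_atm + 0 = P_top + ½ρv² + ρg·h_top.
P_top = 101400 − ½·1023·9.187² − 1023·9.8·0.3633 = 54590 Pa.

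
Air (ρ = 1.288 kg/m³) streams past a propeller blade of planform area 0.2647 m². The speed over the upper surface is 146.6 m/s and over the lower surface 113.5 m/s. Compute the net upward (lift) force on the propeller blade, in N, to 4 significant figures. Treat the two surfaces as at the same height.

With equal heights on the two surfaces, Bernoulli gives P_lower − P_upper = ½ρ(v_upper² − v_lower²).
ΔP = ½·1.288·(146.6² − 113.5²) = 5544 Pa.
Lift = ΔP · A = 5544 × 0.2647 = 1468 N.

F ≈ 1468 N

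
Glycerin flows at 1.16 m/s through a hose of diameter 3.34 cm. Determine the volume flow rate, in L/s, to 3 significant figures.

Q ≈ 1.02 L/s

Q = A·v = 0.000876 m² × 1.16 m/s = 0.00102 m³/s.
Converting: 0.00102 m³/s × 1000 = 1.02 L/s.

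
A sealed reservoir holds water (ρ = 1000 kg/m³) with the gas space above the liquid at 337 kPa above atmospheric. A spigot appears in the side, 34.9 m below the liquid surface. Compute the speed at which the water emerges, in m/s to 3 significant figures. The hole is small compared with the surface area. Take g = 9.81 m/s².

Take point 1 at the surface (v₁ ≈ 0) and point 2 at the hole (at atmospheric pressure). Bernoulli: P₁ + ρg h = P_atm + ½ρv₂².
With P₁ − P_atm = 337000 Pa, v₂ = √(2gh + 2ΔP/ρ) = √(2·9.81·34.9 + 2·337000/1000) = 36.9 m/s.

v ≈ 36.9 m/s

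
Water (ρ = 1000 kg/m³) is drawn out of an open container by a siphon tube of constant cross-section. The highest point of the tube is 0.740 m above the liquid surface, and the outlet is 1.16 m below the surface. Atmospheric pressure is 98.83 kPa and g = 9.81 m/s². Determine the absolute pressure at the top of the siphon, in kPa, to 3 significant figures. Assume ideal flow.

Bernoulli surface→outlet gives ½v² = g·h_out, so v = √(2·9.81·1.16) = 4.77 m/s.
With constant cross-section the crest speed equals v; applying Bernoulli from the surface up to the crest, P_top = P_atm − ½ρv² − ρg·h_top.
P_top = 98830 − ½·1000·4.77² − 1000·9.81·0.740 = 80200 Pa.

P_top ≈ 80.2 kPa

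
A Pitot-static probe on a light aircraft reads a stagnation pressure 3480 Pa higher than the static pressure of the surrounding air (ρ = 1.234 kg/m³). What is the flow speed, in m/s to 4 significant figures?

v ≈ 75.10 m/s

Bernoulli between the free stream and the stagnation point: ½ρv² = P_stag − P_static.
v = √(2ΔP/ρ) = √(2·3480/1.234) = 75.10 m/s.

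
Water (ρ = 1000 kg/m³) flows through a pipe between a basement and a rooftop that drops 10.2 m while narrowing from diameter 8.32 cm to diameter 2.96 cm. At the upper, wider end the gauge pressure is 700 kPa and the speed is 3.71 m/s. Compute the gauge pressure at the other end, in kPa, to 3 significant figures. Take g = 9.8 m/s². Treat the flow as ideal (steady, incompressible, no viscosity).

377 kPa

Continuity gives A₁v₁ = A₂v₂, so v₂ = (54.4 cm²)/(6.88 cm²) × 3.71 m/s = 29.3 m/s.
Bernoulli: P₁ + ½ρv₁² + ρg h₁ = P₂ + ½ρv₂² + ρg h₂, so P₂ = P₁ + ½ρ(v₁² − v₂²) − ρg(h₂ − h₁).
P₂ = 700000 + ½·1000·(3.71² − 29.3²) − 1000·9.8·(−10.2) = 700000 + (-423000) − (-100000) = 377000 Pa.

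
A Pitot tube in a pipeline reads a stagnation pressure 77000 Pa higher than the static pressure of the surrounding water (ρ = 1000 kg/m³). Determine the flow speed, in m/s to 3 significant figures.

v ≈ 12.4 m/s

Bernoulli between the free stream and the stagnation point: ½ρv² = P_stag − P_static.
v = √(2ΔP/ρ) = √(2·77000/1000) = 12.4 m/s.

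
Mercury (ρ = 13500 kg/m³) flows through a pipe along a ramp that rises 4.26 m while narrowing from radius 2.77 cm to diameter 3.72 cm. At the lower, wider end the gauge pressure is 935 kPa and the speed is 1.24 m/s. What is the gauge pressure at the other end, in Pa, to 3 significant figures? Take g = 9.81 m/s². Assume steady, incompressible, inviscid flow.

P₂ ≈ 330000 Pa

The volume flow rate is constant, so v₂ = (A₁/A₂)v₁ = (24.1/10.9)·1.24 = 2.75 m/s.
Applying Bernoulli between the two ends and solving for P₂: P₂ = P₁ + ½ρ(v₁² − v₂²) − ρgΔh.
P₂ = 935000 + ½·13500·(1.24² − 2.75²) − 13500·9.81·(+4.26) = 935000 + (-40700) − (564000) = 330000 Pa.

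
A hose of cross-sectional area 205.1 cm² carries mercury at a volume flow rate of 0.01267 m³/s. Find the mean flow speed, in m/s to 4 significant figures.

v ≈ 0.6177 m/s

Q = 0.01267 m³/s = 0.01267 m³/s.
v = Q/A = 0.01267 / 0.02051 = 0.6177 m/s.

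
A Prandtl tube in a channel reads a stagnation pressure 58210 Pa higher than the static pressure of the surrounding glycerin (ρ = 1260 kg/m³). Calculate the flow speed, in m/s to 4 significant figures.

At the stagnation point the flow is brought to rest, so Bernoulli gives P_stag − P_static = ½ρv².
v = √(2ΔP/ρ) = √(2·58210/1260) = 9.612 m/s.

v ≈ 9.612 m/s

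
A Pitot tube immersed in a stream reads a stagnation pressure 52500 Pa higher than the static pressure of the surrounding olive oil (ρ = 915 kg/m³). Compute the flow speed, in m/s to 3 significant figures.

v = 10.7 m/s

The dynamic pressure equals the rise in static pressure at the stagnation point: ΔP = ½ρv².
v = √(2ΔP/ρ) = √(2·52500/915) = 10.7 m/s.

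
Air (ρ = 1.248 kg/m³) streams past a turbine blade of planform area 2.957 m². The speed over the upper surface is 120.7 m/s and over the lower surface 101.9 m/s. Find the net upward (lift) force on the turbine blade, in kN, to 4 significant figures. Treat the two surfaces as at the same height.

From P + ½ρv² = const at equal height, P_low − P_up = ½ρ(v_up² − v_low²).
ΔP = ½·1.248·(120.7² − 101.9²) = 2611 Pa.
Lift = ΔP · A = 2611 × 2.957 = 7722 N.

F ≈ 7.722 kN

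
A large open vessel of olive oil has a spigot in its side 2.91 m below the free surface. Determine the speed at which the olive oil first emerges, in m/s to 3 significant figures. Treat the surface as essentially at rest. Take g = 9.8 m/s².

v ≈ 7.55 m/s

Bernoulli from surface to hole (P equal, v_surface ≈ 0): v = √(2gh) = √(2×9.8×2.91) = 7.55 m/s.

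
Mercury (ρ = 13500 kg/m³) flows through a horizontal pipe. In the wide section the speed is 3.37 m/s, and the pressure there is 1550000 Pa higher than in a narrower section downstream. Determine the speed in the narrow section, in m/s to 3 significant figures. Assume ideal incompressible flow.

Along the level pipe P + ½ρv² is conserved, hence v₂² = v₁² + 2(P₁ − P₂)/ρ.
v₂ = √(3.37² + 2·1550000/13500) = √(11.4 + 230) = 15.5 m/s.

15.5 m/s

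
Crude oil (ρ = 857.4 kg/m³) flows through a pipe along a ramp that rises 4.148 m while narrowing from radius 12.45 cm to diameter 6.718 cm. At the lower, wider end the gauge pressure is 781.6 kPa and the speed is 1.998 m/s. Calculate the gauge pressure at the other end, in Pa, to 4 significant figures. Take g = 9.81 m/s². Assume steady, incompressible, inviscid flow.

Continuity gives A₁v₁ = A₂v₂, so v₂ = (487.0 cm²)/(35.45 cm²) × 1.998 m/s = 27.45 m/s.
Bernoulli: P₁ + ½ρv₁² + ρg h₁ = P₂ + ½ρv₂² + ρg h₂, so P₂ = P₁ + ½ρ(v₁² − v₂²) − ρg(h₂ − h₁).
P₂ = 781600 + ½·857.4·(1.998² − 27.45²) − 857.4·9.81·(+4.148) = 781600 + (-321300) − (34890) = 425400 Pa.

425400 Pa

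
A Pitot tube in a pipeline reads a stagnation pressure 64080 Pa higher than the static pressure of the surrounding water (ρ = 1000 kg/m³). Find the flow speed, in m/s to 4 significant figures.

v ≈ 11.32 m/s

Bernoulli between the free stream and the stagnation point: ½ρv² = P_stag − P_static.
v = √(2ΔP/ρ) = √(2·64080/1000) = 11.32 m/s.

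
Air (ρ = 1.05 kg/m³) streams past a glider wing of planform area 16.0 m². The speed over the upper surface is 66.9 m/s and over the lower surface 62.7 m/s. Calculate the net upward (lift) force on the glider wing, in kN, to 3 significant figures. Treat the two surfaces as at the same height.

F ≈ 4.57 kN

From P + ½ρv² = const at equal height, P_low − P_up = ½ρ(v_up² − v_low²).
ΔP = ½·1.05·(66.9² − 62.7²) = 286 Pa.
Lift = ΔP · A = 286 × 16.0 = 4570 N.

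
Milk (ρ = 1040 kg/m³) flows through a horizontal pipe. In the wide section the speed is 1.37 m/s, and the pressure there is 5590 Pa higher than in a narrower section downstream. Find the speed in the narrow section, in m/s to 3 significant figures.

3.55 m/s

Horizontal Bernoulli: P₁ + ½ρv₁² = P₂ + ½ρv₂², so v₂² = v₁² + 2(P₁ − P₂)/ρ.
v₂ = √(1.37² + 2·5590/1040) = √(1.88 + 10.8) = 3.55 m/s.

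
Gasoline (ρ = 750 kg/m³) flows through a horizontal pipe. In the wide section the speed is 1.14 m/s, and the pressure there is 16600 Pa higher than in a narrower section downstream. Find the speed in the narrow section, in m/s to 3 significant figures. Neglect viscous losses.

6.75 m/s

Along the level pipe P + ½ρv² is conserved, hence v₂² = v₁² + 2(P₁ − P₂)/ρ.
v₂ = √(1.14² + 2·16600/750) = √(1.30 + 44.3) = 6.75 m/s.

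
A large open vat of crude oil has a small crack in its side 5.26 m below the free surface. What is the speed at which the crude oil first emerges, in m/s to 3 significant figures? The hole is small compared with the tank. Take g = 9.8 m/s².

10.2 m/s

Bernoulli from surface to hole (P equal, v_surface ≈ 0): v = √(2gh) = √(2×9.8×5.26) = 10.2 m/s.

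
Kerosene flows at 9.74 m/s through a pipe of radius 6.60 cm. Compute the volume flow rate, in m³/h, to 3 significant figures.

Q ≈ 480 m³/h

Q = A·v = 0.0137 m² × 9.74 m/s = 0.133 m³/s.
Converting: 0.133 m³/s × 3600 = 480 m³/h.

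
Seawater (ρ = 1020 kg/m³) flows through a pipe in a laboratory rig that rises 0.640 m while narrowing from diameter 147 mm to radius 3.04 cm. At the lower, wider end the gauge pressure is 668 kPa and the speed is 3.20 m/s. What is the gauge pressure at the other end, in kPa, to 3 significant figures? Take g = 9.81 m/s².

P₂ = 488 kPa

By continuity, v₂ = v₁·A₁/A₂ = 3.20·(170/29.0) = 18.7 m/s.
Energy conservation along the streamline gives P₂ = P₁ − ½ρ(v₂² − v₁²) − ρg(h₂ − h₁).
P₂ = 668000 + ½·1020·(3.20² − 18.7²) − 1020·9.81·(+0.640) = 668000 + (-173000) − (6400) = 488000 Pa.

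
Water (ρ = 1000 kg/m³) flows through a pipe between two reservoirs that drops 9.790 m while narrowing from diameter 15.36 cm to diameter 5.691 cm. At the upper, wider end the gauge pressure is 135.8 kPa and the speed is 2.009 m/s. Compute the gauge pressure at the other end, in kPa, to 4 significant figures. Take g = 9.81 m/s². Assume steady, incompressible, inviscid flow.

By continuity, v₂ = v₁·A₁/A₂ = 2.009·(185.3/25.44) = 14.63 m/s.
Energy conservation along the streamline gives P₂ = P₁ − ½ρ(v₂² − v₁²) − ρg(h₂ − h₁).
P₂ = 135800 + ½·1000·(2.009² − 14.63²) − 1000·9.81·(−9.790) = 135800 + (-105100) − (-96040) = 126800 Pa.

P₂ = 126.8 kPa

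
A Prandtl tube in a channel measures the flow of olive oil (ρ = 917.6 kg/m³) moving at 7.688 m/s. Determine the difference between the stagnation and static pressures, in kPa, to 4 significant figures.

27.12 kPa

At the stagnation point the flow is brought to rest, so Bernoulli gives P_stag − P_static = ½ρv².
ΔP = ½·917.6·7.688² = 27120 Pa.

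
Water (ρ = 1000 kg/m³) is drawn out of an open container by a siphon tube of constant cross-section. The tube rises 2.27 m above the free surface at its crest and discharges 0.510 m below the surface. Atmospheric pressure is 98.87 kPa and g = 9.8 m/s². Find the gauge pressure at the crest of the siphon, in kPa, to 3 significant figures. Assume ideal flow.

The outlet speed comes from Torricelli: v = √(2g·0.510) = 3.16 m/s.
Continuity keeps v the same throughout the tube; from surface to crest, P_atm + 0 = P_top + ½ρv² + ρg·h_top.
P_top = 98870 − ½·1000·3.16² − 1000·9.8·2.27 = 71600 Pa. So P_gauge = P_top − P_atm = -27200 Pa.

P_gauge ≈ -27.2 kPa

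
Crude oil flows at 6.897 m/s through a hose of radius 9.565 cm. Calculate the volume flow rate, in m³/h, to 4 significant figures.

Q = A·v = 0.02874 m² × 6.897 m/s = 0.1982 m³/s.
Converting: 0.1982 m³/s × 3600 = 713.6 m³/h.

Q ≈ 713.6 m³/h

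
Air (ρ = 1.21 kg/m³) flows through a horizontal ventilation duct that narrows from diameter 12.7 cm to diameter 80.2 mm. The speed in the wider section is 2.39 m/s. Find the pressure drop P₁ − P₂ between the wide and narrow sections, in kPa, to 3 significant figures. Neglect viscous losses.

ΔP ≈ 0.0183 kPa

By continuity, v₂ = v₁·A₁/A₂ = 2.39·(127/50.5) = 5.99 m/s.
Along the horizontal streamline, P + ½ρv² is constant.
P₁ − P₂ = ½·1.21·(5.99² − 2.39²) = ½·1.21·30.2 = 18.3 Pa.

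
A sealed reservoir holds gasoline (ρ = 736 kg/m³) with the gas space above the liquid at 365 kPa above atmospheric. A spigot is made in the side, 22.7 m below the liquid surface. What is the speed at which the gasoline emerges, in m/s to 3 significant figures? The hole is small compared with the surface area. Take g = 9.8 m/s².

Take point 1 at the surface (v₁ ≈ 0) and point 2 at the hole (at atmospheric pressure). Bernoulli: P₁ + ρg h = P_atm + ½ρv₂².
With P₁ − P_atm = 365000 Pa, v₂ = √(2gh + 2ΔP/ρ) = √(2·9.8·22.7 + 2·365000/736) = 37.9 m/s.

v = 37.9 m/s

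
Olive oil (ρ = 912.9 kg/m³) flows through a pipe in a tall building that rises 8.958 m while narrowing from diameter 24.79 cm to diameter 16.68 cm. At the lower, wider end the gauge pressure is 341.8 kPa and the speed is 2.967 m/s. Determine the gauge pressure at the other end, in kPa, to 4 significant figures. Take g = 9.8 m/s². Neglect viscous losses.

P₂ = 246.1 kPa

By continuity, v₂ = v₁·A₁/A₂ = 2.967·(482.7/218.5) = 6.554 m/s.
Energy conservation along the streamline gives P₂ = P₁ − ½ρ(v₂² − v₁²) − ρg(h₂ − h₁).
P₂ = 341800 + ½·912.9·(2.967² − 6.554²) − 912.9·9.8·(+8.958) = 341800 + (-15590) − (80140) = 246100 Pa.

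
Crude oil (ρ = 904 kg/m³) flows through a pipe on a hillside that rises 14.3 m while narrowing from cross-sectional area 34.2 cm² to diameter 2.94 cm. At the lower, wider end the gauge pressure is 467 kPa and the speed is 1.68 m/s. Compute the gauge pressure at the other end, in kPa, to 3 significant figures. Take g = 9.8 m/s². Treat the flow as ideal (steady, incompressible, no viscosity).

The volume flow rate is constant, so v₂ = (A₁/A₂)v₁ = (34.2/6.79)·1.68 = 8.46 m/s.
Bernoulli: P₁ + ½ρv₁² + ρg h₁ = P₂ + ½ρv₂² + ρg h₂, so P₂ = P₁ + ½ρ(v₁² − v₂²) − ρg(h₂ − h₁).
P₂ = 467000 + ½·904·(1.68² − 8.46²) − 904·9.8·(+14.3) = 467000 + (-31100) − (127000) = 309000 Pa.

P₂ = 309 kPa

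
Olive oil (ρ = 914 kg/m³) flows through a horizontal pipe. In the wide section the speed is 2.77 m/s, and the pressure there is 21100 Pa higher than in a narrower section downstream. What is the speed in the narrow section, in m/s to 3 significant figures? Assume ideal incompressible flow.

v₂ = 7.34 m/s

Along the level pipe P + ½ρv² is conserved, hence v₂² = v₁² + 2(P₁ − P₂)/ρ.
v₂ = √(2.77² + 2·21100/914) = √(7.67 + 46.2) = 7.34 m/s.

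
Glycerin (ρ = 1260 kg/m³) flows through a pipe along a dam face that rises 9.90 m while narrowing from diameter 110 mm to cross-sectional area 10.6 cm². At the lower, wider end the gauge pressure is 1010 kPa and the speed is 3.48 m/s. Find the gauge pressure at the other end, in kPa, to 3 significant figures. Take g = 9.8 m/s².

P₂ = 282 kPa

By continuity, v₂ = v₁·A₁/A₂ = 3.48·(95.0/10.6) = 31.2 m/s.
Energy conservation along the streamline gives P₂ = P₁ − ½ρ(v₂² − v₁²) − ρg(h₂ − h₁).
P₂ = 1010000 + ½·1260·(3.48² − 31.2²) − 1260·9.8·(+9.90) = 1010000 + (-606000) − (122000) = 282000 Pa.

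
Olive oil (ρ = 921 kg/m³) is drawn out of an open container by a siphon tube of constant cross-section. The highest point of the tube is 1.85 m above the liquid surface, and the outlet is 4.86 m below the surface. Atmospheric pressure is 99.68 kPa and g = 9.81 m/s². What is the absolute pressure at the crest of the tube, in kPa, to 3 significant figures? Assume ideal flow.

The outlet speed comes from Torricelli: v = √(2g·4.86) = 9.76 m/s.
Continuity keeps v the same throughout the tube; from surface to crest, P_atm + 0 = P_top + ½ρv² + ρg·h_top.
P_top = 99680 − ½·921·9.76² − 921·9.81·1.85 = 39100 Pa.

P_top = 39.1 kPa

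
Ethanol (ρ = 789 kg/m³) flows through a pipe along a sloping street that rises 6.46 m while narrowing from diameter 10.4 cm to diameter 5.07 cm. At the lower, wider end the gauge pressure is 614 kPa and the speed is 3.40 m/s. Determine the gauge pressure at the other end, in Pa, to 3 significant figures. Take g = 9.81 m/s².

Mass conservation (A₁v₁ = A₂v₂) gives v₂ = 3.40 × 84.9/20.2 = 14.3 m/s.
Bernoulli: P₁ + ½ρv₁² + ρg h₁ = P₂ + ½ρv₂² + ρg h₂, so P₂ = P₁ + ½ρ(v₁² − v₂²) − ρg(h₂ − h₁).
P₂ = 614000 + ½·789·(3.40² − 14.3²) − 789·9.81·(+6.46) = 614000 + (-76200) − (50000) = 488000 Pa.

P₂ ≈ 488000 Pa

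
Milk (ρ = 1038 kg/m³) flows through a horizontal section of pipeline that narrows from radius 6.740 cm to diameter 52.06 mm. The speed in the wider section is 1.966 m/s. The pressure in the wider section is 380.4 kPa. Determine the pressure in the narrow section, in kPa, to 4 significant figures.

P₂ ≈ 292.2 kPa

By continuity, v₂ = v₁·A₁/A₂ = 1.966·(142.7/21.29) = 13.18 m/s.
Along the horizontal streamline, P + ½ρv² is constant.
P₂ = P₁ − ½ρ(v₂² − v₁²) = 380400 − ½·1038·(13.18² − 1.966²) = 380400 − 88170 = 292200 Pa.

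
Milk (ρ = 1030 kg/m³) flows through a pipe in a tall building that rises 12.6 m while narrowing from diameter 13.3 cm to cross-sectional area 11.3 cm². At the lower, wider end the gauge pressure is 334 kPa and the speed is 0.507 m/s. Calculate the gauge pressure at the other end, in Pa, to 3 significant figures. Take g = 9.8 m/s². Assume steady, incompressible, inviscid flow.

187000 Pa

By continuity, v₂ = v₁·A₁/A₂ = 0.507·(139/11.3) = 6.23 m/s.
Bernoulli: P₁ + ½ρv₁² + ρg h₁ = P₂ + ½ρv₂² + ρg h₂, so P₂ = P₁ + ½ρ(v₁² − v₂²) − ρg(h₂ − h₁).
P₂ = 334000 + ½·1030·(0.507² − 6.23²) − 1030·9.8·(+12.6) = 334000 + (-19900) − (127000) = 187000 Pa.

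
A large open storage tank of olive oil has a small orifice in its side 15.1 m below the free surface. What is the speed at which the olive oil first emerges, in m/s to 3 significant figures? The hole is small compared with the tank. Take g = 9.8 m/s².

v ≈ 17.2 m/s

Bernoulli from surface to hole (P equal, v_surface ≈ 0): v = √(2gh) = √(2×9.8×15.1) = 17.2 m/s.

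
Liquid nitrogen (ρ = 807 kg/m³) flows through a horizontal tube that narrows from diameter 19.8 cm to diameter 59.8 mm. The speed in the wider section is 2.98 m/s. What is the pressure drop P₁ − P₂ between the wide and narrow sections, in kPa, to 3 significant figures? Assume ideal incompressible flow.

By continuity, v₂ = v₁·A₁/A₂ = 2.98·(308/28.1) = 32.7 m/s.
The pipe is horizontal, so Bernoulli reduces to P₁ + ½ρv₁² = P₂ + ½ρv₂².
P₁ − P₂ = ½·807·(32.7² − 2.98²) = ½·807·1060 = 427000 Pa.

427 kPa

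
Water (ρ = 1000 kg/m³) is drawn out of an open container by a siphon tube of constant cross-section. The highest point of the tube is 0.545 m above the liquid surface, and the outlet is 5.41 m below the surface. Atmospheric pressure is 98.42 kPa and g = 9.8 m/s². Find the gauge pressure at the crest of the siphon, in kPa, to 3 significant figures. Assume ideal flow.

-58.4 kPa

The outlet speed comes from Torricelli: v = √(2g·5.41) = 10.3 m/s.
The bore is uniform, so the speed at the crest is the same v. Bernoulli surface→crest: P_atm = P_top + ½ρv² + ρg·h_top.
P_top = 98420 − ½·1000·10.3² − 1000·9.8·0.545 = 40100 Pa. So P_gauge = P_top − P_atm = -58400 Pa.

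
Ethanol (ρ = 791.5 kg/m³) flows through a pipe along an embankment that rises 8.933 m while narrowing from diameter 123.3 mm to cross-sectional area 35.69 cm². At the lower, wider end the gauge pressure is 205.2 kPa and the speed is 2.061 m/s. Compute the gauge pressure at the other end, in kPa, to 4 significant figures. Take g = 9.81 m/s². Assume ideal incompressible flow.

P₂ ≈ 118.7 kPa

By continuity, v₂ = v₁·A₁/A₂ = 2.061·(119.4/35.69) = 6.895 m/s.
Bernoulli: P₁ + ½ρv₁² + ρg h₁ = P₂ + ½ρv₂² + ρg h₂, so P₂ = P₁ + ½ρ(v₁² − v₂²) − ρg(h₂ − h₁).
P₂ = 205200 + ½·791.5·(2.061² − 6.895²) − 791.5·9.81·(+8.933) = 205200 + (-17130) − (69360) = 118700 Pa.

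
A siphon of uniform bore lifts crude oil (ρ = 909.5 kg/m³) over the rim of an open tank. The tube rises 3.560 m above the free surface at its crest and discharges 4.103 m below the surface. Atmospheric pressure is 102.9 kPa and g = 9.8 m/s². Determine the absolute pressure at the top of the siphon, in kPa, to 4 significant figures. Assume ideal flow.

From the surface to the outlet (both open to atmosphere, surface at rest): v = √(2g·h_out) = √(2·9.8·4.103) = 8.968 m/s.
The bore is uniform, so the speed at the crest is the same v. Bernoulli surface→crest: P_atm = P_top + ½ρv² + ρg·h_top.
P_top = 102900 − ½·909.5·8.968² − 909.5·9.8·3.560 = 34600 Pa.

P_top = 34.60 kPa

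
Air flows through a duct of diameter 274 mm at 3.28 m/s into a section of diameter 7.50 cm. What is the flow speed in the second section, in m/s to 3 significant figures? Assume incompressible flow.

v₂ = 43.8 m/s

The volume flow rate is constant, so v₂ = (A₁/A₂)v₁ = (590/44.2)·3.28 = 43.8 m/s.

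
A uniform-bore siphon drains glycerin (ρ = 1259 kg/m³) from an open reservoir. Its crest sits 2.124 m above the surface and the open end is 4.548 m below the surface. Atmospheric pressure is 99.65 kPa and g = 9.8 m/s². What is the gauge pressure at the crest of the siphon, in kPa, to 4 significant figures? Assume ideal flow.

P_gauge ≈ -82.32 kPa

The outlet speed comes from Torricelli: v = √(2g·4.548) = 9.441 m/s.
The bore is uniform, so the speed at the crest is the same v. Bernoulli surface→crest: P_atm = P_top + ½ρv² + ρg·h_top.
P_top = 99650 − ½·1259·9.441² − 1259·9.8·2.124 = 17330 Pa. So P_gauge = P_top − P_atm = -82320 Pa.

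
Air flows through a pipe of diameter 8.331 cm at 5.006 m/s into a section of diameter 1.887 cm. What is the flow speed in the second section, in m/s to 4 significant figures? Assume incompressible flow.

Continuity gives A₁v₁ = A₂v₂, so v₂ = (54.51 cm²)/(2.797 cm²) × 5.006 m/s = 97.58 m/s.

v₂ = 97.58 m/s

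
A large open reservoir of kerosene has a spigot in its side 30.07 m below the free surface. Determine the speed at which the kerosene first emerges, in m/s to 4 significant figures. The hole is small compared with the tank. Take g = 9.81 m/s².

Bernoulli from surface to hole (P equal, v_surface ≈ 0): v = √(2gh) = √(2×9.81×30.07) = 24.29 m/s.

v ≈ 24.29 m/s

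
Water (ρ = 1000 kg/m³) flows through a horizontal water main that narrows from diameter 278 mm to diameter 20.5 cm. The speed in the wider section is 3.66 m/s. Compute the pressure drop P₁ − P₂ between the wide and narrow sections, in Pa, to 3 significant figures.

ΔP = 16000 Pa

Mass conservation (A₁v₁ = A₂v₂) gives v₂ = 3.66 × 607/330 = 6.73 m/s.
The pipe is horizontal, so Bernoulli reduces to P₁ + ½ρv₁² = P₂ + ½ρv₂².
P₁ − P₂ = ½·1000·(6.73² − 3.66²) = ½·1000·31.9 = 16000 Pa.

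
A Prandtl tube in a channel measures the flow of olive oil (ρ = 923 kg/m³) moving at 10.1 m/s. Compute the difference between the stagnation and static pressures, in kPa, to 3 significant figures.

ΔP ≈ 47.1 kPa

Bernoulli between the free stream and the stagnation point: ½ρv² = P_stag − P_static.
ΔP = ½·923·10.1² = 47100 Pa.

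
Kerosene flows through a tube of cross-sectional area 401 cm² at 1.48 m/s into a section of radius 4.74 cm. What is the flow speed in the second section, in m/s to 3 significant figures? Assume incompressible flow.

By continuity, v₂ = v₁·A₁/A₂ = 1.48·(401/70.6) = 8.41 m/s.

v₂ ≈ 8.41 m/s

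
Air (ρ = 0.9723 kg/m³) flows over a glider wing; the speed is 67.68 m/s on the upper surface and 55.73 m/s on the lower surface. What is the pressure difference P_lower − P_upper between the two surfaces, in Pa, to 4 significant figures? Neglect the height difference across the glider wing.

ΔP ≈ 716.9 Pa

The pressure is lower where the speed is higher: ΔP = ½ρ(v_up² − v_low²).
ΔP = ½·0.9723·(67.68² − 55.73²) = 716.9 Pa.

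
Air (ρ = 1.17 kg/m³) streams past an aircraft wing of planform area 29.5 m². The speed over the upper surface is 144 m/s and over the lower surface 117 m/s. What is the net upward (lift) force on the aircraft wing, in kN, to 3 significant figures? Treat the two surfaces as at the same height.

F = 122 kN

From P + ½ρv² = const at equal height, P_low − P_up = ½ρ(v_up² − v_low²).
ΔP = ½·1.17·(144² − 117²) = 4120 Pa.
Lift = ΔP · A = 4120 × 29.5 = 122000 N.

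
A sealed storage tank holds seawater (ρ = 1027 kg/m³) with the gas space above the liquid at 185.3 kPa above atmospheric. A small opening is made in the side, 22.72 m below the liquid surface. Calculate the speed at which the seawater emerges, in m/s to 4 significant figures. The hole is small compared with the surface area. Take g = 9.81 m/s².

v ≈ 28.40 m/s

Take point 1 at the surface (v₁ ≈ 0) and point 2 at the hole (at atmospheric pressure). Bernoulli: P₁ + ρg h = P_atm + ½ρv₂².
With P₁ − P_atm = 185300 Pa, v₂ = √(2gh + 2ΔP/ρ) = √(2·9.81·22.72 + 2·185300/1027) = 28.40 m/s.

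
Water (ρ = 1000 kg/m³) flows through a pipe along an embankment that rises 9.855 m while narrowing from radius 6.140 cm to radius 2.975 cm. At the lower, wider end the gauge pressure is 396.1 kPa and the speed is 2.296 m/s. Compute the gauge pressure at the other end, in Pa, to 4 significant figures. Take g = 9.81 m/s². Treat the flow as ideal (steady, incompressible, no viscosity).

Continuity gives A₁v₁ = A₂v₂, so v₂ = (118.4 cm²)/(27.81 cm²) × 2.296 m/s = 9.780 m/s.
Applying Bernoulli between the two ends and solving for P₂: P₂ = P₁ + ½ρ(v₁² − v₂²) − ρgΔh.
P₂ = 396100 + ½·1000·(2.296² − 9.780²) − 1000·9.81·(+9.855) = 396100 + (-45190) − (96680) = 254200 Pa.

P₂ ≈ 254200 Pa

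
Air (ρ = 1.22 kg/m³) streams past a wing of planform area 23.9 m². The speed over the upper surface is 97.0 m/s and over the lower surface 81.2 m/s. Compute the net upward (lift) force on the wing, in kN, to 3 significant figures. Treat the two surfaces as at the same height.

The faster flow above has the lower pressure; Bernoulli (same height) gives ΔP = ½ρ(v_up² − v_low²).
ΔP = ½·1.22·(97.0² − 81.2²) = 1720 Pa.
Lift = ΔP · A = 1720 × 23.9 = 41000 N.

F = 41.0 kN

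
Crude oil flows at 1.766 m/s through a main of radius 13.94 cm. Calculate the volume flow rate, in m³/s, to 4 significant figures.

Q = A·v = 0.06105 m² × 1.766 m/s = 0.1078 m³/s.

0.1078 m³/s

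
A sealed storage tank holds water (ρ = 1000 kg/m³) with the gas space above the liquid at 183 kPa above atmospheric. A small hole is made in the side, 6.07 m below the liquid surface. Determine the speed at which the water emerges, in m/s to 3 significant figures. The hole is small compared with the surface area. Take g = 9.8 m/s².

v ≈ 22.0 m/s

Take point 1 at the surface (v₁ ≈ 0) and point 2 at the hole (at atmospheric pressure). Bernoulli: P₁ + ρg h = P_atm + ½ρv₂².
With P₁ − P_atm = 183000 Pa, v₂ = √(2gh + 2ΔP/ρ) = √(2·9.8·6.07 + 2·183000/1000) = 22.0 m/s.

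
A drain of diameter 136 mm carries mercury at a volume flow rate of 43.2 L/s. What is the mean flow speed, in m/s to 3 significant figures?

v ≈ 2.97 m/s

Q = 43.2 L/s = 0.0432 m³/s.
v = Q/A = 0.0432 / 0.0145 = 2.97 m/s.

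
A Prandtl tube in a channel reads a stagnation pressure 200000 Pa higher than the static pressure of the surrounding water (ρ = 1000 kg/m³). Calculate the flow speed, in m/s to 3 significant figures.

20.0 m/s

At the stagnation point the flow is brought to rest, so Bernoulli gives P_stag − P_static = ½ρv².
v = √(2ΔP/ρ) = √(2·200000/1000) = 20.0 m/s.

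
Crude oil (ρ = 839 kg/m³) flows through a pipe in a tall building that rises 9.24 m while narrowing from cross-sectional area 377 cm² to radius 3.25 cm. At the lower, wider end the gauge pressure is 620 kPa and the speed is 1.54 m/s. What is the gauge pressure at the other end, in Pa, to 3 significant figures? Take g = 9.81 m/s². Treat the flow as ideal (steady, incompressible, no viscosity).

The volume flow rate is constant, so v₂ = (A₁/A₂)v₁ = (377/33.2)·1.54 = 17.5 m/s.
Applying Bernoulli between the two ends and solving for P₂: P₂ = P₁ + ½ρ(v₁² − v₂²) − ρgΔh.
P₂ = 620000 + ½·839·(1.54² − 17.5²) − 839·9.81·(+9.24) = 620000 + (-127000) − (76100) = 417000 Pa.

P₂ = 417000 Pa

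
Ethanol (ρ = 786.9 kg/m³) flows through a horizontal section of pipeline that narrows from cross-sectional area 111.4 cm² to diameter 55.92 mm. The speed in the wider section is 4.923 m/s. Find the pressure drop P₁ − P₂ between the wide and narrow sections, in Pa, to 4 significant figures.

By continuity, v₂ = v₁·A₁/A₂ = 4.923·(111.4/24.56) = 22.33 m/s.
The pipe is horizontal, so Bernoulli reduces to P₁ + ½ρv₁² = P₂ + ½ρv₂².
P₁ − P₂ = ½·786.9·(22.33² − 4.923²) = ½·786.9·474.4 = 186700 Pa.

ΔP ≈ 186700 Pa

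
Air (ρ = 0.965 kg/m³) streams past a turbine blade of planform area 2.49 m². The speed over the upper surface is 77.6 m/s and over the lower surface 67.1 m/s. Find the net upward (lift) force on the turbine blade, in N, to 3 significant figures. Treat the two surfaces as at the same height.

From P + ½ρv² = const at equal height, P_low − P_up = ½ρ(v_up² − v_low²).
ΔP = ½·0.965·(77.6² − 67.1²) = 733 Pa.
Lift = ΔP · A = 733 × 2.49 = 1830 N.

F ≈ 1830 N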